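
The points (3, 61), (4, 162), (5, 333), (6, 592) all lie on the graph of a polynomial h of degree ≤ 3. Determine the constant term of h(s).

Write h(s) = as^3 + bs^2 + cs + d. Substituting each data point gives a linear system:
  27a + 9b + 3c + d = 61
  64a + 16b + 4c + d = 162
  125a + 25b + 5c + d = 333
  216a + 36b + 6c + d = 592
Solving the system yields a = 3, b = -1, c = -3, d = -2.
So h(s) = 3s^3 - s^2 - 3s - 2.
The constant term is -2.

-2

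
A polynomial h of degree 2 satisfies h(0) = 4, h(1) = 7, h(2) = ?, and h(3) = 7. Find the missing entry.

8

The 3 known points determine the degree-2 polynomial uniquely.
Write h(s) = as^2 + bs + c. Substituting each data point gives a linear system:
  c = 4
  a + b + c = 7
  9a + 3b + c = 7
Solving the system yields a = -1, b = 4, c = 4.
So h(s) = -s^2 + 4s + 4.
Then h(2) = 8.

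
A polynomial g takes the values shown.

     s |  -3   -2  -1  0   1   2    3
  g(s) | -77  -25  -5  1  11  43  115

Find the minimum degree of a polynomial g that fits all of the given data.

3

Forward differences of the values at s = -3, -2, -1, 0, 1, 2, 3:
  g  : -77  -25  -5  1  11  43  115
  Δ  : 52  20  6  10  32  72
  Δ^2: -32  -14  4  22  40
  Δ^3: 18  18  18  18
  Δ^4: 0  0  0
  Δ^5: 0  0
  Δ^6: 0
The third differences are constant (18) and nonzero, while all higher differences vanish, so the minimal degree is 3.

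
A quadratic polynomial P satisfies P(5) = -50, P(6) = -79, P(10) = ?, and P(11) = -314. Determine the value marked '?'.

The 3 known points determine the degree-2 polynomial uniquely.
Write P(s) = as^2 + bs + c. Substituting each data point gives a linear system:
  25a + 5b + c = -50
  36a + 6b + c = -79
  121a + 11b + c = -314
Solving the system yields a = -3, b = 4, c = 5.
So P(s) = -3s^2 + 4s + 5.
Then P(10) = -255.

-255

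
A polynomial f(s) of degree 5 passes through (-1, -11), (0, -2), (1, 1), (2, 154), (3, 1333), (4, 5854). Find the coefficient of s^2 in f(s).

-3

Write f(s) = as^5 + bs^4 + cs^3 + ds^2 + es + k. Substituting each data point gives a linear system:
  -a + b - c + d - e + k = -11
  k = -2
  a + b + c + d + e + k = 1
  32a + 16b + 8c + 4d + 2e + k = 154
  243a + 81b + 27c + 9d + 3e + k = 1333
  1024a + 256b + 64c + 16d + 4e + k = 5854
Solving the system yields a = 6, b = 0, c = -4, d = -3, e = 4, k = -2.
So f(s) = 6s^5 - 4s^3 - 3s^2 + 4s - 2.
The coefficient of s^2 is -3.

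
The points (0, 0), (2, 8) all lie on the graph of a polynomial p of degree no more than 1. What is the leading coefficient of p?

Write p(u) = au + b. Substituting each data point gives a linear system:
  b = 0
  2a + b = 8
Solving the system yields a = 4, b = 0.
So p(u) = 4u.
The leading coefficient is 4.

4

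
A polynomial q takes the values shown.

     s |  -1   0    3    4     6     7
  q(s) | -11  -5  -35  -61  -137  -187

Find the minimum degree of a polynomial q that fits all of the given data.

Divided differences on the nodes -1, 0, 3, 4, 6, 7:
  order 0: -11  -5  -35  -61  -137  -187
  order 1: 6  -10  -26  -38  -50
  order 2: -4  -4  -4  -4
  order 3: 0  0  0
  order 4: 0  0
  order 5: 0
The order-2 divided differences are all -4 (nonzero) and every higher order vanishes, so the data lies on a polynomial of degree exactly 2.

2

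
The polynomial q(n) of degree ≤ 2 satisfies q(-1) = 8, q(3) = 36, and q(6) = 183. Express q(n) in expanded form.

Using the Lagrange interpolation formula with nodes -1, 3, 6:
  L_0(n) = (n - 3)(n - 6) / 28
  L_1(n) = (n + 1)(n - 6) / -12
  L_2(n) = (n + 1)(n - 3) / 21
Then q(n) = 8·L_0(n) + 36·L_1(n) + 183·L_2(n).
Expanding and collecting terms gives q(n) = 6n^2 - 5n - 3.
Check: q(-1) = 8. ✓

q(n) = 6n^2 - 5n - 3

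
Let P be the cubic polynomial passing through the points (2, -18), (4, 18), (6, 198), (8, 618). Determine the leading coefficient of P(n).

2

Write P(n) = an^3 + bn^2 + cn + d. Substituting each data point gives a linear system:
  8a + 4b + 2c + d = -18
  64a + 16b + 4c + d = 18
  216a + 36b + 6c + d = 198
  512a + 64b + 8c + d = 618
Solving the system yields a = 2, b = -6, c = -2, d = -6.
So P(n) = 2n³ - 6n² - 2n - 6.
The leading coefficient is 2.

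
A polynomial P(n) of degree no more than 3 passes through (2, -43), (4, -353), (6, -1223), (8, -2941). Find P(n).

P(n) = -6n^3 + 2n^2 + n - 5

Using the Lagrange interpolation formula with nodes 2, 4, 6, 8:
  L_0(n) = (n - 4)(n - 6)(n - 8) / -48
  L_1(n) = (n - 2)(n - 6)(n - 8) / 16
  L_2(n) = (n - 2)(n - 4)(n - 8) / -16
  L_3(n) = (n - 2)(n - 4)(n - 6) / 48
Then P(n) = -43·L_0(n) - 353·L_1(n) - 1223·L_2(n) - 2941·L_3(n).
Expanding and collecting terms gives P(n) = -6n³ + 2n² + n - 5.
Check: P(8) = -2941. ✓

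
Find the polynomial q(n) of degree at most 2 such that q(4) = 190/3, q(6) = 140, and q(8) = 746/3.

q(n) = 4n^2 - (5/3)n + 6

Write q(n) = an^2 + bn + c. Substituting each data point gives a linear system:
  16a + 4b + c = 190/3
  36a + 6b + c = 140
  64a + 8b + c = 746/3
Solving the system yields a = 4, b = -5/3, c = 6.
So q(n) = 4n^2 - (5/3)n + 6.
Check: q(6) = 140. ✓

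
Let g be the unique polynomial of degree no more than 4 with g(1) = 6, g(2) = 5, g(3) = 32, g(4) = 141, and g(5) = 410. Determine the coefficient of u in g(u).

Write g(u) = au^4 + bu^3 + cu^2 + du + e. Substituting each data point gives a linear system:
  a + b + c + d + e = 6
  16a + 8b + 4c + 2d + e = 5
  81a + 27b + 9c + 3d + e = 32
  256a + 64b + 16c + 4d + e = 141
  625a + 125b + 25c + 5d + e = 410
Solving the system yields a = 1, b = -1, c = -5, d = 6, e = 5.
So g(u) = u⁴ - u³ - 5u² + 6u + 5.
The coefficient of u is 6.

6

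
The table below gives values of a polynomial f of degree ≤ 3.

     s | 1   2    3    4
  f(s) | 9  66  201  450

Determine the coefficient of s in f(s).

6

Write f(s) = as^3 + bs^2 + cs + d. Substituting each data point gives a linear system:
  a + b + c + d = 9
  8a + 4b + 2c + d = 66
  27a + 9b + 3c + d = 201
  64a + 16b + 4c + d = 450
Solving the system yields a = 6, b = 3, c = 6, d = -6.
So f(s) = 6s^3 + 3s^2 + 6s - 6.
The coefficient of s is 6.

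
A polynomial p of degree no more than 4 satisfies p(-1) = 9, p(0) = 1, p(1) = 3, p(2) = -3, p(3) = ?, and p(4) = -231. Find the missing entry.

The 5 known points determine the degree-4 polynomial uniquely.
Write p(n) = an^4 + bn^3 + cn^2 + dn + e. Substituting each data point gives a linear system:
  a - b + c - d + e = 9
  e = 1
  a + b + c + d + e = 3
  16a + 8b + 4c + 2d + e = -3
  256a + 64b + 16c + 4d + e = -231
Solving the system yields a = -1, b = -1, c = 6, d = -2, e = 1.
So p(n) = -n^4 - n^3 + 6n^2 - 2n + 1.
Then p(3) = -59.

-59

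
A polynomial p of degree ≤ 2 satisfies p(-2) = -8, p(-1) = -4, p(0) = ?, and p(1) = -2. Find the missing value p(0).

-2

The 3 known points determine the degree-2 polynomial uniquely.
Write p(n) = an^2 + bn + c. Substituting each data point gives a linear system:
  4a - 2b + c = -8
  a - b + c = -4
  a + b + c = -2
Solving the system yields a = -1, b = 1, c = -2.
So p(n) = -n^2 + n - 2.
Then p(0) = -2.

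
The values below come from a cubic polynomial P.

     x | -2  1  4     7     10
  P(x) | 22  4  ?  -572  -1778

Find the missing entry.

On equispaced nodes a degree-3 polynomial has vanishing fourth forward difference, so
  P(-2) - 4·P(1) + 6·P(4) - 4·P(7) + P(10) = 0.
Substituting the known values and solving for P(4):
  6·P(4) = -516
  P(4) = -86.

-86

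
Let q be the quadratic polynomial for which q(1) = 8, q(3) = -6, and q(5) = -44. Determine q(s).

Write q(s) = as^2 + bs + c. Substituting each data point gives a linear system:
  a + b + c = 8
  9a + 3b + c = -6
  25a + 5b + c = -44
Solving the system yields a = -3, b = 5, c = 6.
So q(s) = -3s^2 + 5s + 6.
Check: q(5) = -44. ✓

q(s) = -3s^2 + 5s + 6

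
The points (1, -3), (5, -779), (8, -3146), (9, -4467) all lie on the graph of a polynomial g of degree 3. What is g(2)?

-50

Using the Lagrange interpolation formula with nodes 1, 5, 8, 9:
  L_0(t) = (t - 5)(t - 8)(t - 9) / -224
  L_1(t) = (t - 1)(t - 8)(t - 9) / 48
  L_2(t) = (t - 1)(t - 5)(t - 9) / -21
  L_3(t) = (t - 1)(t - 5)(t - 8) / 32
Then g(t) = -3·L_0(t) - 779·L_1(t) - 3146·L_2(t) - 4467·L_3(t).
Expanding and collecting terms gives g(t) = -6t³ - t² - 2t + 6.
Evaluating at t = 2: g(2) = -50.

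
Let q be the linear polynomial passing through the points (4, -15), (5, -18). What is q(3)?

Write q(u) = au + b. Substituting each data point gives a linear system:
  4a + b = -15
  5a + b = -18
Solving the system yields a = -3, b = -3.
So q(u) = -3u - 3.
Then q(3) = -12.

-12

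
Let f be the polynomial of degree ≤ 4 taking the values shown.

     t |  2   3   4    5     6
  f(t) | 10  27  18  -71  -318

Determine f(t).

f(t) = -t^4 + 5t^3 - 3t^2 + 2t - 6

Write f(t) = at^4 + bt^3 + ct^2 + dt + e. Substituting each data point gives a linear system:
  16a + 8b + 4c + 2d + e = 10
  81a + 27b + 9c + 3d + e = 27
  256a + 64b + 16c + 4d + e = 18
  625a + 125b + 25c + 5d + e = -71
  1296a + 216b + 36c + 6d + e = -318
Solving the system yields a = -1, b = 5, c = -3, d = 2, e = -6.
So f(t) = -t^4 + 5t^3 - 3t^2 + 2t - 6.
Check: f(5) = -71. ✓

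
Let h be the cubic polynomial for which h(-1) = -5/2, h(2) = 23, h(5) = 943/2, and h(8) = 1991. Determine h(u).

Write h(u) = au^3 + bu^2 + cu + d. Substituting each data point gives a linear system:
  -a + b - c + d = -5/2
  8a + 4b + 2c + d = 23
  125a + 25b + 5c + d = 943/2
  512a + 64b + 8c + d = 1991
Solving the system yields a = 4, b = -1/2, c = -3, d = -1.
So h(u) = 4u^3 - (1/2)u^2 - 3u - 1.
Check: h(2) = 23. ✓

h(u) = 4u^3 - (1/2)u^2 - 3u - 1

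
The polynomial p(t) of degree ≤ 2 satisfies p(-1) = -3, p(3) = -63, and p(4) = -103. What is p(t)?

p(t) = -5t^2 - 5t - 3

Using the Lagrange interpolation formula with nodes -1, 3, 4:
  L_0(t) = (t - 3)(t - 4) / 20
  L_1(t) = (t + 1)(t - 4) / -4
  L_2(t) = (t + 1)(t - 3) / 5
Then p(t) = -3·L_0(t) - 63·L_1(t) - 103·L_2(t).
Expanding and collecting terms gives p(t) = -5t² - 5t - 3.
Check: p(-1) = -3. ✓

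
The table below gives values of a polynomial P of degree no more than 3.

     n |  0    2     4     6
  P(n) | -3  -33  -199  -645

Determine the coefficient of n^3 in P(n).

Write P(n) = an^3 + bn^2 + cn + d. Substituting each data point gives a linear system:
  d = -3
  8a + 4b + 2c + d = -33
  64a + 16b + 4c + d = -199
  216a + 36b + 6c + d = -645
Solving the system yields a = -3, b = 1, c = -5, d = -3.
So P(n) = -3n³ + n² - 5n - 3.
The leading coefficient is -3.

-3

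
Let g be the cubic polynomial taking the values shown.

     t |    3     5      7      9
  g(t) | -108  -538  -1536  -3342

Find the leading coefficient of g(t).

Write g(t) = at^3 + bt^2 + ct + d. Substituting each data point gives a linear system:
  27a + 9b + 3c + d = -108
  125a + 25b + 5c + d = -538
  343a + 49b + 7c + d = -1536
  729a + 81b + 9c + d = -3342
Solving the system yields a = -5, b = 4, c = -2, d = -3.
So g(t) = -5t^3 + 4t^2 - 2t - 3.
The leading coefficient is -5.

-5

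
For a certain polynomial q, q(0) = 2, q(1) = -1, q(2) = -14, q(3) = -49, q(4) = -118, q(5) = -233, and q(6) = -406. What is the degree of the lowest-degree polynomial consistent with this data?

3

Forward differences of the values at x = 0, 1, 2, 3, 4, 5, 6:
  q  : 2  -1  -14  -49  -118  -233  -406
  Δ  : -3  -13  -35  -69  -115  -173
  Δ^2: -10  -22  -34  -46  -58
  Δ^3: -12  -12  -12  -12
  Δ^4: 0  0  0
  Δ^5: 0  0
  Δ^6: 0
The third differences are constant (-12) and nonzero, while all higher differences vanish, so the minimal degree is 3.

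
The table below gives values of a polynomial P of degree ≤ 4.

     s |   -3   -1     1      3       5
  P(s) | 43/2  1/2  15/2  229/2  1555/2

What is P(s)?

Write P(s) = as^4 + bs^3 + cs^2 + ds + e. Substituting each data point gives a linear system:
  81a - 27b + 9c - 3d + e = 43/2
  a - b + c - d + e = 1/2
  a + b + c + d + e = 15/2
  81a + 27b + 9c + 3d + e = 229/2
  625a + 125b + 25c + 5d + e = 1555/2
Solving the system yields a = 1, b = 3/2, c = -2, d = 2, e = 5.
So P(s) = s^4 + (3/2)s^3 - 2s^2 + 2s + 5.
Check: P(1) = 15/2. ✓

P(s) = s^4 + (3/2)s^3 - 2s^2 + 2s + 5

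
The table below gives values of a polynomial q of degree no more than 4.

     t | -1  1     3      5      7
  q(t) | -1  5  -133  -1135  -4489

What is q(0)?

5

Using the Lagrange interpolation formula with nodes -1, 1, 3, 5, 7:
  L_0(t) = (t - 1)(t - 3)(t - 5)(t - 7) / 384
  L_1(t) = (t + 1)(t - 3)(t - 5)(t - 7) / -96
  L_2(t) = (t + 1)(t - 1)(t - 5)(t - 7) / 64
  L_3(t) = (t + 1)(t - 1)(t - 3)(t - 7) / -96
  L_4(t) = (t + 1)(t - 1)(t - 3)(t - 5) / 384
Then q(t) = -1·L_0(t) + 5·L_1(t) - 133·L_2(t) - 1135·L_3(t) - 4489·L_4(t).
Expanding and collecting terms gives q(t) = -2t^4 + t^3 - t^2 + 2t + 5.
Evaluating at t = 0: q(0) = 5.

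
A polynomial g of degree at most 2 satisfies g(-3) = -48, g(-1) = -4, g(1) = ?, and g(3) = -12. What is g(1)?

8

On equispaced nodes a degree-2 polynomial has vanishing third forward difference, so
  - g(-3) + 3·g(-1) - 3·g(1) + g(3) = 0.
Substituting the known values and solving for g(1):
  -3·g(1) = -24
  g(1) = 8.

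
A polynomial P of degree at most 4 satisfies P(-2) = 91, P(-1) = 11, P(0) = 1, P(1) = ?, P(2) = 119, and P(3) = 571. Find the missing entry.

The 5 known points determine the degree-4 polynomial uniquely.
Write P(n) = an^4 + bn^3 + cn^2 + dn + e. Substituting each data point gives a linear system:
  16a - 8b + 4c - 2d + e = 91
  a - b + c - d + e = 11
  e = 1
  16a + 8b + 4c + 2d + e = 119
  81a + 27b + 9c + 3d + e = 571
Solving the system yields a = 6, b = 3, c = 2, d = -5, e = 1.
So P(n) = 6n⁴ + 3n³ + 2n² - 5n + 1.
Then P(1) = 7.

7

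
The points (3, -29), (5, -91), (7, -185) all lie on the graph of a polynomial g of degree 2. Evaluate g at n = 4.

Using the Lagrange interpolation formula with nodes 3, 5, 7:
  L_0(n) = (n - 5)(n - 7) / 8
  L_1(n) = (n - 3)(n - 7) / -4
  L_2(n) = (n - 3)(n - 5) / 8
Then g(n) = -29·L_0(n) - 91·L_1(n) - 185·L_2(n).
Expanding and collecting terms gives g(n) = -4n² + n + 4.
Evaluating at n = 4: g(4) = -56.

-56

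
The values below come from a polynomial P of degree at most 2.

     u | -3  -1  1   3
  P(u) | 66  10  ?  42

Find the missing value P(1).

On equispaced nodes a degree-2 polynomial has vanishing third forward difference, so
  - P(-3) + 3·P(-1) - 3·P(1) + P(3) = 0.
Substituting the known values and solving for P(1):
  -3·P(1) = -6
  P(1) = 2.

2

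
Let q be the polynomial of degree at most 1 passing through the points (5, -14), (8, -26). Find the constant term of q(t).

Write q(t) = at + b. Substituting each data point gives a linear system:
  5a + b = -14
  8a + b = -26
Solving the system yields a = -4, b = 6.
So q(t) = -4t + 6.
The constant term is 6.

6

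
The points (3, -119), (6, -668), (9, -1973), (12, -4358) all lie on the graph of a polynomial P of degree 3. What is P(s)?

P(s) = -2s^3 - 6s^2 - 3s - 2

Write P(s) = as^3 + bs^2 + cs + d. Substituting each data point gives a linear system:
  27a + 9b + 3c + d = -119
  216a + 36b + 6c + d = -668
  729a + 81b + 9c + d = -1973
  1728a + 144b + 12c + d = -4358
Solving the system yields a = -2, b = -6, c = -3, d = -2.
So P(s) = -2s^3 - 6s^2 - 3s - 2.
Check: P(3) = -119. ✓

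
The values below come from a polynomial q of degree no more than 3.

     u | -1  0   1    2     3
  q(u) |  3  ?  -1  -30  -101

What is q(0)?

4

The 4 known points determine the degree-3 polynomial uniquely.
Write q(u) = au^3 + bu^2 + cu + d. Substituting each data point gives a linear system:
  -a + b - c + d = 3
  a + b + c + d = -1
  8a + 4b + 2c + d = -30
  27a + 9b + 3c + d = -101
Solving the system yields a = -3, b = -3, c = 1, d = 4.
So q(u) = -3u^3 - 3u^2 + u + 4.
Then q(0) = 4.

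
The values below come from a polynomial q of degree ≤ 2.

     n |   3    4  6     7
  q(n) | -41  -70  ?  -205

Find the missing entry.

The 3 known points determine the degree-2 polynomial uniquely.
Write q(n) = an^2 + bn + c. Substituting each data point gives a linear system:
  9a + 3b + c = -41
  16a + 4b + c = -70
  49a + 7b + c = -205
Solving the system yields a = -4, b = -1, c = -2.
So q(n) = -4n² - n - 2.
Then q(6) = -152.

-152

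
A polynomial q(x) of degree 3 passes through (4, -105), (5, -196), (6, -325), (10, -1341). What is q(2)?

Write q(x) = ax^3 + bx^2 + cx + d. Substituting each data point gives a linear system:
  64a + 16b + 4c + d = -105
  125a + 25b + 5c + d = -196
  216a + 36b + 6c + d = -325
  1000a + 100b + 10c + d = -1341
Solving the system yields a = -1, b = -4, c = 6, d = -1.
So q(x) = -x^3 - 4x^2 + 6x - 1.
Then q(2) = -13.

-13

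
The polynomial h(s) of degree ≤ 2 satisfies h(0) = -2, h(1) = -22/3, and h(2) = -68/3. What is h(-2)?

-64/3

Forward differences of the values at s = 0, 1, 2:
  h  : -2  -22/3  -68/3
  Δ  : -16/3  -46/3
  Δ^2: -10
The second differences are constant, confirming degree 2.
Interpolating (Newton forward form) and evaluating at s = -2 gives h(-2) = -64/3.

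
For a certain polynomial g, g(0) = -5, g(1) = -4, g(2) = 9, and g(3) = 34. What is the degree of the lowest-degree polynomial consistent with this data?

Forward differences of the values at u = 0, 1, 2, 3:
  g  : -5  -4  9  34
  Δ  : 1  13  25
  Δ^2: 12  12
  Δ^3: 0
The second differences are constant (12) and nonzero, while all higher differences vanish, so the minimal degree is 2.

2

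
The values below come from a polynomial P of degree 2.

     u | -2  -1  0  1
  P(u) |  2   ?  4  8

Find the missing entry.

2

The 3 known points determine the degree-2 polynomial uniquely.
Write P(u) = au^2 + bu + c. Substituting each data point gives a linear system:
  4a - 2b + c = 2
  c = 4
  a + b + c = 8
Solving the system yields a = 1, b = 3, c = 4.
So P(u) = u^2 + 3u + 4.
Then P(-1) = 2.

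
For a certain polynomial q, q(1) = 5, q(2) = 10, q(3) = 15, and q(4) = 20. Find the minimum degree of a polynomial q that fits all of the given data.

1

Forward differences of the values at x = 1, 2, 3, 4:
  q  : 5  10  15  20
  Δ  : 5  5  5
  Δ^2: 0  0
  Δ^3: 0
The first differences are constant (5) and nonzero, while all higher differences vanish, so the minimal degree is 1.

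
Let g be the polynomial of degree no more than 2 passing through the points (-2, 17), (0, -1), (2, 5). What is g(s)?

Using the Lagrange interpolation formula with nodes -2, 0, 2:
  L_0(s) = s(s - 2) / 8
  L_1(s) = (s + 2)(s - 2) / -4
  L_2(s) = (s + 2)s / 8
Then g(s) = 17·L_0(s) - 1·L_1(s) + 5·L_2(s).
Expanding and collecting terms gives g(s) = 3s^2 - 3s - 1.
Check: g(2) = 5. ✓

g(s) = 3s^2 - 3s - 1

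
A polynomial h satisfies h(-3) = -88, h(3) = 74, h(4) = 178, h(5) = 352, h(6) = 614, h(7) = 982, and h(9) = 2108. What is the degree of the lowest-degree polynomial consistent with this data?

Divided differences on the nodes -3, 3, 4, 5, 6, 7, 9:
  order 0: -88  74  178  352  614  982  2108
  order 1: 27  104  174  262  368  563
  order 2: 11  35  44  53  65
  order 3: 3  3  3  3
  order 4: 0  0  0
  order 5: 0  0
  order 6: 0
The order-3 divided differences are all 3 (nonzero) and every higher order vanishes, so the data lies on a polynomial of degree exactly 3.

3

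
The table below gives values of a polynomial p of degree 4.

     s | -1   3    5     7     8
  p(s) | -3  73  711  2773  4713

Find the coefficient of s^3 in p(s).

Write p(s) = as^4 + bs^3 + cs^2 + ds + e. Substituting each data point gives a linear system:
  a - b + c - d + e = -3
  81a + 27b + 9c + 3d + e = 73
  625a + 125b + 25c + 5d + e = 711
  2401a + 343b + 49c + 7d + e = 2773
  4096a + 512b + 64c + 8d + e = 4713
Solving the system yields a = 1, b = 2, c = -6, d = -3, e = 1.
So p(s) = s⁴ + 2s³ - 6s² - 3s + 1.
The coefficient of s^3 is 2.

2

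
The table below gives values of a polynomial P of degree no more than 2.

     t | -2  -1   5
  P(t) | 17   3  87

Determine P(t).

P(t) = 4t^2 - 2t - 3

Write P(t) = at^2 + bt + c. Substituting each data point gives a linear system:
  4a - 2b + c = 17
  a - b + c = 3
  25a + 5b + c = 87
Solving the system yields a = 4, b = -2, c = -3.
So P(t) = 4t^2 - 2t - 3.
Check: P(5) = 87. ✓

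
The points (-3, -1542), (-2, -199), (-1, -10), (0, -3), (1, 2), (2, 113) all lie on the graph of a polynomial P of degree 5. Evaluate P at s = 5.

16202

Write P(s) = as^5 + bs^4 + cs^3 + ds^2 + es + k. Substituting each data point gives a linear system:
  -243a + 81b - 27c + 9d - 3e + k = -1542
  -32a + 16b - 8c + 4d - 2e + k = -199
  -a + b - c + d - e + k = -10
  k = -3
  a + b + c + d + e + k = 2
  32a + 16b + 8c + 4d + 2e + k = 113
Solving the system yields a = 6, b = -3, c = -6, d = 2, e = 6, k = -3.
So P(s) = 6s^5 - 3s^4 - 6s^3 + 2s^2 + 6s - 3.
Then P(5) = 16202.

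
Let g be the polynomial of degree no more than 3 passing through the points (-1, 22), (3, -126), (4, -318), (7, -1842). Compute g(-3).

Write g(n) = an^3 + bn^2 + cn + d. Substituting each data point gives a linear system:
  -a + b - c + d = 22
  27a + 9b + 3c + d = -126
  64a + 16b + 4c + d = -318
  343a + 49b + 7c + d = -1842
Solving the system yields a = -6, b = 5, c = -5, d = 6.
So g(n) = -6n^3 + 5n^2 - 5n + 6.
Then g(-3) = 228.

228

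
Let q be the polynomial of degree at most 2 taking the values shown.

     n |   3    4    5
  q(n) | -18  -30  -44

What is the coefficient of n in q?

Write q(n) = an^2 + bn + c. Substituting each data point gives a linear system:
  9a + 3b + c = -18
  16a + 4b + c = -30
  25a + 5b + c = -44
Solving the system yields a = -1, b = -5, c = 6.
So q(n) = -n^2 - 5n + 6.
The coefficient of n is -5.

-5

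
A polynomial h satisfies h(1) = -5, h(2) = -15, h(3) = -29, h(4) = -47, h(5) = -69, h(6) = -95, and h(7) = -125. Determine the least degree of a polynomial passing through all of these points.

Forward differences of the values at n = 1, 2, 3, 4, 5, 6, 7:
  h  : -5  -15  -29  -47  -69  -95  -125
  Δ  : -10  -14  -18  -22  -26  -30
  Δ^2: -4  -4  -4  -4  -4
  Δ^3: 0  0  0  0
  Δ^4: 0  0  0
  Δ^5: 0  0
  Δ^6: 0
The second differences are constant (-4) and nonzero, while all higher differences vanish, so the minimal degree is 2.

2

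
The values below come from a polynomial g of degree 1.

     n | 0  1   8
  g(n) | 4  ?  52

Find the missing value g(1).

The 2 known points determine the degree-1 polynomial uniquely.
Write g(n) = an + b. Substituting each data point gives a linear system:
  b = 4
  8a + b = 52
Solving the system yields a = 6, b = 4.
So g(n) = 6n + 4.
Then g(1) = 10.

10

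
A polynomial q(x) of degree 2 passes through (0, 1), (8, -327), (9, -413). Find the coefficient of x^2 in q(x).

Write q(x) = ax^2 + bx + c. Substituting each data point gives a linear system:
  c = 1
  64a + 8b + c = -327
  81a + 9b + c = -413
Solving the system yields a = -5, b = -1, c = 1.
So q(x) = -5x^2 - x + 1.
The leading coefficient is -5.

-5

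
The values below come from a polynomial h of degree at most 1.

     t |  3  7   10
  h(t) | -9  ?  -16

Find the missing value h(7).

-13

The 2 known points determine the degree-1 polynomial uniquely.
Write h(t) = at + b. Substituting each data point gives a linear system:
  3a + b = -9
  10a + b = -16
Solving the system yields a = -1, b = -6.
So h(t) = -t - 6.
Then h(7) = -13.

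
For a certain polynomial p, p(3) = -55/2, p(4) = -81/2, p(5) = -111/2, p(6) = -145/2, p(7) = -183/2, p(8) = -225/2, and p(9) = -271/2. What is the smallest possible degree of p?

2

Forward differences of the values at n = 3, 4, 5, 6, 7, 8, 9:
  p  : -55/2  -81/2  -111/2  -145/2  -183/2  -225/2  -271/2
  Δ  : -13  -15  -17  -19  -21  -23
  Δ^2: -2  -2  -2  -2  -2
  Δ^3: 0  0  0  0
  Δ^4: 0  0  0
  Δ^5: 0  0
  Δ^6: 0
The second differences are constant (-2) and nonzero, while all higher differences vanish, so the minimal degree is 2.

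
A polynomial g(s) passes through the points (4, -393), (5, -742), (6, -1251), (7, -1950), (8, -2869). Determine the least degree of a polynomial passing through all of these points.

3

Forward differences of the values at s = 4, 5, 6, 7, 8:
  g  : -393  -742  -1251  -1950  -2869
  Δ  : -349  -509  -699  -919
  Δ^2: -160  -190  -220
  Δ^3: -30  -30
  Δ^4: 0
The third differences are constant (-30) and nonzero, while all higher differences vanish, so the minimal degree is 3.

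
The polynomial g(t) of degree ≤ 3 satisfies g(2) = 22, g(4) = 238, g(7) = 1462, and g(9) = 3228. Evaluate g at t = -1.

-2

Using the Lagrange interpolation formula with nodes 2, 4, 7, 9:
  L_0(t) = (t - 4)(t - 7)(t - 9) / -70
  L_1(t) = (t - 2)(t - 7)(t - 9) / 30
  L_2(t) = (t - 2)(t - 4)(t - 9) / -30
  L_3(t) = (t - 2)(t - 4)(t - 7) / 70
Then g(t) = 22·L_0(t) + 238·L_1(t) + 1462·L_2(t) + 3228·L_3(t).
Expanding and collecting terms gives g(t) = 5t^3 - 5t^2 - 2t + 6.
Evaluating at t = -1: g(-1) = -2.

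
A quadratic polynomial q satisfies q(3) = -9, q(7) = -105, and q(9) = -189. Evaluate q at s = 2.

Using the Lagrange interpolation formula with nodes 3, 7, 9:
  L_0(s) = (s - 7)(s - 9) / 24
  L_1(s) = (s - 3)(s - 9) / -8
  L_2(s) = (s - 3)(s - 7) / 12
Then q(s) = -9·L_0(s) - 105·L_1(s) - 189·L_2(s).
Expanding and collecting terms gives q(s) = -3s^2 + 6s.
Evaluating at s = 2: q(2) = 0.

0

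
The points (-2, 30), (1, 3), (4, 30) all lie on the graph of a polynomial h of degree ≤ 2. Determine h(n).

h(n) = 3n^2 - 6n + 6

Using the Lagrange interpolation formula with nodes -2, 1, 4:
  L_0(n) = (n - 1)(n - 4) / 18
  L_1(n) = (n + 2)(n - 4) / -9
  L_2(n) = (n + 2)(n - 1) / 18
Then h(n) = 30·L_0(n) + 3·L_1(n) + 30·L_2(n).
Expanding and collecting terms gives h(n) = 3n² - 6n + 6.
Check: h(4) = 30. ✓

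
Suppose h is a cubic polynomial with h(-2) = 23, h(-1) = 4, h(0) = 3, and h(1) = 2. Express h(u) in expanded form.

Write h(u) = au^3 + bu^2 + cu + d. Substituting each data point gives a linear system:
  -8a + 4b - 2c + d = 23
  -a + b - c + d = 4
  d = 3
  a + b + c + d = 2
Solving the system yields a = -3, b = 0, c = 2, d = 3.
So h(u) = -3u³ + 2u + 3.
Check: h(-1) = 4. ✓

h(u) = -3u^3 + 2u + 3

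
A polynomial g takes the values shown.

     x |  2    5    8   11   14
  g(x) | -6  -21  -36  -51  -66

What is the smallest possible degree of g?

1

Forward differences of the values at x = 2, 5, 8, 11, 14:
  g  : -6  -21  -36  -51  -66
  Δ  : -15  -15  -15  -15
  Δ^2: 0  0  0
  Δ^3: 0  0
  Δ^4: 0
The first differences are constant (-15) and nonzero, while all higher differences vanish, so the minimal degree is 1.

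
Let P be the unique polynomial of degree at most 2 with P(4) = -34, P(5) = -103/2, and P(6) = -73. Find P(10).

Forward differences of the values at x = 4, 5, 6:
  P  : -34  -103/2  -73
  Δ  : -35/2  -43/2
  Δ^2: -4
The second differences are constant, confirming degree 2.
Interpolating (Newton forward form) and evaluating at x = 10 gives P(10) = -199.

-199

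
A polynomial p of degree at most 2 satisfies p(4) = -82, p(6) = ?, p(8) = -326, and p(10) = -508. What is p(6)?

The 3 known points determine the degree-2 polynomial uniquely.
Write p(s) = as^2 + bs + c. Substituting each data point gives a linear system:
  16a + 4b + c = -82
  64a + 8b + c = -326
  100a + 10b + c = -508
Solving the system yields a = -5, b = -1, c = 2.
So p(s) = -5s^2 - s + 2.
Then p(6) = -184.

-184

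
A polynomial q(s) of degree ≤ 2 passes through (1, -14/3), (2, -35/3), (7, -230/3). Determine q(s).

Using the Lagrange interpolation formula with nodes 1, 2, 7:
  L_0(s) = (s - 2)(s - 7) / 6
  L_1(s) = (s - 1)(s - 7) / -5
  L_2(s) = (s - 1)(s - 2) / 30
Then q(s) = -14/3·L_0(s) - 35/3·L_1(s) - 230/3·L_2(s).
Expanding and collecting terms gives q(s) = -s^2 - 4s + 1/3.
Check: q(7) = -230/3. ✓

q(s) = -s^2 - 4s + 1/3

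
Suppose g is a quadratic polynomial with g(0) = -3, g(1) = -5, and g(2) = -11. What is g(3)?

-21

Forward differences of the values at s = 0, 1, 2:
  g  : -3  -5  -11
  Δ  : -2  -6
  Δ^2: -4
The second differences are constant, confirming degree 2.
Interpolating (Newton forward form) and evaluating at s = 3 gives g(3) = -21.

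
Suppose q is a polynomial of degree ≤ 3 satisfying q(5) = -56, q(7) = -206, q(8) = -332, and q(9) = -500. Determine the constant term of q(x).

4

Write q(x) = ax^3 + bx^2 + cx + d. Substituting each data point gives a linear system:
  125a + 25b + 5c + d = -56
  343a + 49b + 7c + d = -206
  512a + 64b + 8c + d = -332
  729a + 81b + 9c + d = -500
Solving the system yields a = -1, b = 3, c = -2, d = 4.
So q(x) = -x^3 + 3x^2 - 2x + 4.
The constant term is 4.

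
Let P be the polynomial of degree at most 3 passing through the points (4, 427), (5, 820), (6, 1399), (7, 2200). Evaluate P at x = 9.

Write P(x) = ax^3 + bx^2 + cx + d. Substituting each data point gives a linear system:
  64a + 16b + 4c + d = 427
  125a + 25b + 5c + d = 820
  216a + 36b + 6c + d = 1399
  343a + 49b + 7c + d = 2200
Solving the system yields a = 6, b = 3, c = 0, d = -5.
So P(x) = 6x^3 + 3x^2 - 5.
Then P(9) = 4612.

4612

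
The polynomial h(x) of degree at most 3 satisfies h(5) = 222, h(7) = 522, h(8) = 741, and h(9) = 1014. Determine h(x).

h(x) = x^3 + 3x^2 + 5x - 3

Using the Lagrange interpolation formula with nodes 5, 7, 8, 9:
  L_0(x) = (x - 7)(x - 8)(x - 9) / -24
  L_1(x) = (x - 5)(x - 8)(x - 9) / 4
  L_2(x) = (x - 5)(x - 7)(x - 9) / -3
  L_3(x) = (x - 5)(x - 7)(x - 8) / 8
Then h(x) = 222·L_0(x) + 522·L_1(x) + 741·L_2(x) + 1014·L_3(x).
Expanding and collecting terms gives h(x) = x^3 + 3x^2 + 5x - 3.
Check: h(9) = 1014. ✓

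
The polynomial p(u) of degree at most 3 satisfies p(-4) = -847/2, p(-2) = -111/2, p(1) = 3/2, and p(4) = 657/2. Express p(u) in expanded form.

Write p(u) = au^3 + bu^2 + cu + d. Substituting each data point gives a linear system:
  -64a + 16b - 4c + d = -847/2
  -8a + 4b - 2c + d = -111/2
  a + b + c + d = 3/2
  64a + 16b + 4c + d = 657/2
Solving the system yields a = 6, b = -3, c = -2, d = 1/2.
So p(u) = 6u^3 - 3u^2 - 2u + 1/2.
Check: p(-4) = -847/2. ✓

p(u) = 6u^3 - 3u^2 - 2u + 1/2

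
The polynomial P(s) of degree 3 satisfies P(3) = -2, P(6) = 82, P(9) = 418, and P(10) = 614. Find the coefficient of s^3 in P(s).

1

Write P(s) = as^3 + bs^2 + cs + d. Substituting each data point gives a linear system:
  27a + 9b + 3c + d = -2
  216a + 36b + 6c + d = 82
  729a + 81b + 9c + d = 418
  1000a + 100b + 10c + d = 614
Solving the system yields a = 1, b = -4, c = 1, d = 4.
So P(s) = s³ - 4s² + s + 4.
The leading coefficient is 1.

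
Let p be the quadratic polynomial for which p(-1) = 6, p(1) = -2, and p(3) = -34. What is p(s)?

p(s) = -3s^2 - 4s + 5

Using the Lagrange interpolation formula with nodes -1, 1, 3:
  L_0(s) = (s - 1)(s - 3) / 8
  L_1(s) = (s + 1)(s - 3) / -4
  L_2(s) = (s + 1)(s - 1) / 8
Then p(s) = 6·L_0(s) - 2·L_1(s) - 34·L_2(s).
Expanding and collecting terms gives p(s) = -3s² - 4s + 5.
Check: p(3) = -34. ✓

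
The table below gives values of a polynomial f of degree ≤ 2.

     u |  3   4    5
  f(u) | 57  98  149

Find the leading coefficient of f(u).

5

Write f(u) = au^2 + bu + c. Substituting each data point gives a linear system:
  9a + 3b + c = 57
  16a + 4b + c = 98
  25a + 5b + c = 149
Solving the system yields a = 5, b = 6, c = -6.
So f(u) = 5u^2 + 6u - 6.
The leading coefficient is 5.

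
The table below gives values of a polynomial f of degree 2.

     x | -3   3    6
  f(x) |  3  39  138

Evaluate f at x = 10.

354

Write f(x) = ax^2 + bx + c. Substituting each data point gives a linear system:
  9a - 3b + c = 3
  9a + 3b + c = 39
  36a + 6b + c = 138
Solving the system yields a = 3, b = 6, c = -6.
So f(x) = 3x² + 6x - 6.
Then f(10) = 354.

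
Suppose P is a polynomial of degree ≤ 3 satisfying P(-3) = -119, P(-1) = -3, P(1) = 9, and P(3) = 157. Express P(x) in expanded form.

P(x) = 5x^3 + 2x^2 + x + 1

Write P(x) = ax^3 + bx^2 + cx + d. Substituting each data point gives a linear system:
  -27a + 9b - 3c + d = -119
  -a + b - c + d = -3
  a + b + c + d = 9
  27a + 9b + 3c + d = 157
Solving the system yields a = 5, b = 2, c = 1, d = 1.
So P(x) = 5x^3 + 2x^2 + x + 1.
Check: P(3) = 157. ✓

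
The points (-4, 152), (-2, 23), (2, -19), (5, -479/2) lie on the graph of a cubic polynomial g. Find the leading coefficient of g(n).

Write g(n) = an^3 + bn^2 + cn + d. Substituting each data point gives a linear system:
  -64a + 16b - 4c + d = 152
  -8a + 4b - 2c + d = 23
  8a + 4b + 2c + d = -19
  125a + 25b + 5c + d = -479/2
Solving the system yields a = -2, b = 1, c = -5/2, d = -2.
So g(n) = -2n^3 + n^2 - (5/2)n - 2.
The leading coefficient is -2.

-2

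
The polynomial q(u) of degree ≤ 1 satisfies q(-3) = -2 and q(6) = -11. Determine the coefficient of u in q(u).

-1

Write q(u) = au + b. Substituting each data point gives a linear system:
  -3a + b = -2
  6a + b = -11
Solving the system yields a = -1, b = -5.
So q(u) = -u - 5.
The leading coefficient is -1.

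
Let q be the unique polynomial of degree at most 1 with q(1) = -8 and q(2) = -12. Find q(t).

Write q(t) = at + b. Substituting each data point gives a linear system:
  a + b = -8
  2a + b = -12
Solving the system yields a = -4, b = -4.
So q(t) = -4t - 4.
Check: q(2) = -12. ✓

q(t) = -4t - 4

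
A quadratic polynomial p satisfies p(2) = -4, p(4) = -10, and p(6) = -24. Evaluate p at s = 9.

Write p(s) = as^2 + bs + c. Substituting each data point gives a linear system:
  4a + 2b + c = -4
  16a + 4b + c = -10
  36a + 6b + c = -24
Solving the system yields a = -1, b = 3, c = -6.
So p(s) = -s^2 + 3s - 6.
Then p(9) = -60.

-60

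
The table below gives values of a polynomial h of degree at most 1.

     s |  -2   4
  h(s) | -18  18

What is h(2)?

6

Using the Lagrange interpolation formula with nodes -2, 4:
  L_0(s) = (s - 4) / -6
  L_1(s) = (s + 2) / 6
Then h(s) = -18·L_0(s) + 18·L_1(s).
Expanding and collecting terms gives h(s) = 6s - 6.
Evaluating at s = 2: h(2) = 6.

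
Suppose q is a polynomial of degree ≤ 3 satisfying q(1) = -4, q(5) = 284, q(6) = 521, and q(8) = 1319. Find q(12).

4715

Using the Lagrange interpolation formula with nodes 1, 5, 6, 8:
  L_0(t) = (t - 5)(t - 6)(t - 8) / -140
  L_1(t) = (t - 1)(t - 6)(t - 8) / 12
  L_2(t) = (t - 1)(t - 5)(t - 8) / -10
  L_3(t) = (t - 1)(t - 5)(t - 6) / 42
Then q(t) = -4·L_0(t) + 284·L_1(t) + 521·L_2(t) + 1319·L_3(t).
Expanding and collecting terms gives q(t) = 3t^3 - 3t^2 - 3t - 1.
Evaluating at t = 12: q(12) = 4715.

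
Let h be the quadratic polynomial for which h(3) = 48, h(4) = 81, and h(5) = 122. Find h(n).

h(n) = 4n^2 + 5n - 3

Using the Lagrange interpolation formula with nodes 3, 4, 5:
  L_0(n) = (n - 4)(n - 5) / 2
  L_1(n) = (n - 3)(n - 5) / -1
  L_2(n) = (n - 3)(n - 4) / 2
Then h(n) = 48·L_0(n) + 81·L_1(n) + 122·L_2(n).
Expanding and collecting terms gives h(n) = 4n^2 + 5n - 3.
Check: h(3) = 48. ✓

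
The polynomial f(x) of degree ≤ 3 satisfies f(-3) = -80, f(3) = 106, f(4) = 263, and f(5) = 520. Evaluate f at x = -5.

Write f(x) = ax^3 + bx^2 + cx + d. Substituting each data point gives a linear system:
  -27a + 9b - 3c + d = -80
  27a + 9b + 3c + d = 106
  64a + 16b + 4c + d = 263
  125a + 25b + 5c + d = 520
Solving the system yields a = 4, b = 2, c = -5, d = -5.
So f(x) = 4x^3 + 2x^2 - 5x - 5.
Then f(-5) = -430.

-430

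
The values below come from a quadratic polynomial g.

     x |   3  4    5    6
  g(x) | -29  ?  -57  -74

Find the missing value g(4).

On equispaced nodes a degree-2 polynomial has vanishing third forward difference, so
  - g(3) + 3·g(4) - 3·g(5) + g(6) = 0.
Substituting the known values and solving for g(4):
  3·g(4) = -126
  g(4) = -42.

-42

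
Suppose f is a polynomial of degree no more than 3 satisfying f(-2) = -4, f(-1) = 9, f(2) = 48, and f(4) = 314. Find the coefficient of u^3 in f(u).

Write f(u) = au^3 + bu^2 + cu + d. Substituting each data point gives a linear system:
  -8a + 4b - 2c + d = -4
  -a + b - c + d = 9
  8a + 4b + 2c + d = 48
  64a + 16b + 4c + d = 314
Solving the system yields a = 4, b = 4, c = -3, d = 6.
So f(u) = 4u^3 + 4u^2 - 3u + 6.
The leading coefficient is 4.

4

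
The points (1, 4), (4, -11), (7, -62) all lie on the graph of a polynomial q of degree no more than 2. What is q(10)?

-149

Using the Lagrange interpolation formula with nodes 1, 4, 7:
  L_0(t) = (t - 4)(t - 7) / 18
  L_1(t) = (t - 1)(t - 7) / -9
  L_2(t) = (t - 1)(t - 4) / 18
Then q(t) = 4·L_0(t) - 11·L_1(t) - 62·L_2(t).
Expanding and collecting terms gives q(t) = -2t^2 + 5t + 1.
Evaluating at t = 10: q(10) = -149.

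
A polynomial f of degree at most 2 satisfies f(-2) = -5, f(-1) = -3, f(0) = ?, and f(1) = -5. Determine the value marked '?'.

On equispaced nodes a degree-2 polynomial has vanishing third forward difference, so
  - f(-2) + 3·f(-1) - 3·f(0) + f(1) = 0.
Substituting the known values and solving for f(0):
  -3·f(0) = 9
  f(0) = -3.

-3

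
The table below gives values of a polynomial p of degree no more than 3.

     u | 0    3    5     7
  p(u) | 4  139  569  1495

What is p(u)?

Write p(u) = au^3 + bu^2 + cu + d. Substituting each data point gives a linear system:
  d = 4
  27a + 9b + 3c + d = 139
  125a + 25b + 5c + d = 569
  343a + 49b + 7c + d = 1495
Solving the system yields a = 4, b = 2, c = 3, d = 4.
So p(u) = 4u^3 + 2u^2 + 3u + 4.
Check: p(3) = 139. ✓

p(u) = 4u^3 + 2u^2 + 3u + 4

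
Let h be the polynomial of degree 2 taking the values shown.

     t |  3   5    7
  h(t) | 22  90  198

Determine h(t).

Write h(t) = at^2 + bt + c. Substituting each data point gives a linear system:
  9a + 3b + c = 22
  25a + 5b + c = 90
  49a + 7b + c = 198
Solving the system yields a = 5, b = -6, c = -5.
So h(t) = 5t^2 - 6t - 5.
Check: h(7) = 198. ✓

h(t) = 5t^2 - 6t - 5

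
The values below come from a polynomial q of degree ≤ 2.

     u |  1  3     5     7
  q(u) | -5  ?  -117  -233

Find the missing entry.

-41

The 3 known points determine the degree-2 polynomial uniquely.
Write q(u) = au^2 + bu + c. Substituting each data point gives a linear system:
  a + b + c = -5
  25a + 5b + c = -117
  49a + 7b + c = -233
Solving the system yields a = -5, b = 2, c = -2.
So q(u) = -5u^2 + 2u - 2.
Then q(3) = -41.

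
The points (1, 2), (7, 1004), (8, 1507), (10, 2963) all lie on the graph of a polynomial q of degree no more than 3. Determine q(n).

q(n) = 3n^3 - 4n + 3

Using the Lagrange interpolation formula with nodes 1, 7, 8, 10:
  L_0(n) = (n - 7)(n - 8)(n - 10) / -378
  L_1(n) = (n - 1)(n - 8)(n - 10) / 18
  L_2(n) = (n - 1)(n - 7)(n - 10) / -14
  L_3(n) = (n - 1)(n - 7)(n - 8) / 54
Then q(n) = 2·L_0(n) + 1004·L_1(n) + 1507·L_2(n) + 2963·L_3(n).
Expanding and collecting terms gives q(n) = 3n^3 - 4n + 3.
Check: q(10) = 2963. ✓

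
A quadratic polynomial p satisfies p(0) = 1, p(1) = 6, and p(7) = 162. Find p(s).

Write p(s) = as^2 + bs + c. Substituting each data point gives a linear system:
  c = 1
  a + b + c = 6
  49a + 7b + c = 162
Solving the system yields a = 3, b = 2, c = 1.
So p(s) = 3s^2 + 2s + 1.
Check: p(0) = 1. ✓

p(s) = 3s^2 + 2s + 1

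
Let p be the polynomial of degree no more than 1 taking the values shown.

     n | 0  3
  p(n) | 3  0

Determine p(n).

Write p(n) = an + b. Substituting each data point gives a linear system:
  b = 3
  3a + b = 0
Solving the system yields a = -1, b = 3.
So p(n) = -n + 3.
Check: p(3) = 0. ✓

p(n) = -n + 3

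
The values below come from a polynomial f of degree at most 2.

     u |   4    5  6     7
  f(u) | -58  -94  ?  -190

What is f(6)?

-138

On equispaced nodes a degree-2 polynomial has vanishing third forward difference, so
  - f(4) + 3·f(5) - 3·f(6) + f(7) = 0.
Substituting the known values and solving for f(6):
  -3·f(6) = 414
  f(6) = -138.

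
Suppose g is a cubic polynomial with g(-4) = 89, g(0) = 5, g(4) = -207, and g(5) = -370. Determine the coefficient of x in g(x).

Write g(x) = ax^3 + bx^2 + cx + d. Substituting each data point gives a linear system:
  -64a + 16b - 4c + d = 89
  d = 5
  64a + 16b + 4c + d = -207
  125a + 25b + 5c + d = -370
Solving the system yields a = -2, b = -4, c = -5, d = 5.
So g(x) = -2x³ - 4x² - 5x + 5.
The coefficient of x is -5.

-5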